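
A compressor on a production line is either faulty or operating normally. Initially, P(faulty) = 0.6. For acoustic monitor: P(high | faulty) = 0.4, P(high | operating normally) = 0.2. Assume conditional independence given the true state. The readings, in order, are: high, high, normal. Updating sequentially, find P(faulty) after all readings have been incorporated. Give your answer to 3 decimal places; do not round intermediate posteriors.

After 'high': P(faulty) = 0.4·0.6000 / (0.4·0.6000 + 0.2·0.4000) ≈ 0.7500
After 'high': P(faulty) = 0.4·0.7500 / (0.4·0.7500 + 0.2·0.2500) ≈ 0.8571
After 'normal': P(faulty) = 0.6·0.8571 / (0.6·0.8571 + 0.8·0.1429) ≈ 0.8182

0.818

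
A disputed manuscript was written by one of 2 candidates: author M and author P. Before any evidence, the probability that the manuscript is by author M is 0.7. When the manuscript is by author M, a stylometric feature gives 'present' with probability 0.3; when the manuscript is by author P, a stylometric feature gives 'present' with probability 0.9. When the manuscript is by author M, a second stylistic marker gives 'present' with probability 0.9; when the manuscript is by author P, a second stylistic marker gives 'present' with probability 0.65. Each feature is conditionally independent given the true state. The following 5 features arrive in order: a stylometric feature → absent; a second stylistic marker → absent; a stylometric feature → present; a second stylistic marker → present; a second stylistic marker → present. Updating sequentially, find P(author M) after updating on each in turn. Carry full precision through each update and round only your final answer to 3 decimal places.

0.749

After a stylometric feature='absent': P(author M) = 0.7·0.7000 / (0.7·0.7000 + 0.1·0.3000) ≈ 0.9423
After a second stylistic marker='absent': P(author M) = 0.1·0.9423 / (0.1·0.9423 + 0.35·0.0577) ≈ 0.8235
After a stylometric feature='present': P(author M) = 0.3·0.8235 / (0.3·0.8235 + 0.9·0.1765) ≈ 0.6087
After a second stylistic marker='present': P(author M) = 0.9·0.6087 / (0.9·0.6087 + 0.65·0.3913) ≈ 0.6829
After a second stylistic marker='present': P(author M) = 0.9·0.6829 / (0.9·0.6829 + 0.65·0.3171) ≈ 0.7489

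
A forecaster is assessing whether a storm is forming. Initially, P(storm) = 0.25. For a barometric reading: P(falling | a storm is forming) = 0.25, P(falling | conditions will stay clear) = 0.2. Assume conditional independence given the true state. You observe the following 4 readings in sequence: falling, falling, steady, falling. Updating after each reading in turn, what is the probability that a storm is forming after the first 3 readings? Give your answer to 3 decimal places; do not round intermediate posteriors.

0.328

Apply Bayes' rule sequentially, carrying P(storm) forward.
After 'falling': P(storm) = 0.25·0.2500 / (0.25·0.2500 + 0.2·0.7500) ≈ 0.2941
After 'falling': P(storm) = 0.25·0.2941 / (0.25·0.2941 + 0.2·0.7059) ≈ 0.3425
After 'steady': P(storm) = 0.75·0.3425 / (0.75·0.3425 + 0.8·0.6575) ≈ 0.3281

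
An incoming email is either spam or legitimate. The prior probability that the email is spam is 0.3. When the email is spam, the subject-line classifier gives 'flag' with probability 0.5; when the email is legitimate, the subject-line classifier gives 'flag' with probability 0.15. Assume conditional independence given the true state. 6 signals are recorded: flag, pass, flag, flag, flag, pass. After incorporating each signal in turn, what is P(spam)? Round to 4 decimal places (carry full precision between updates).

After 'flag': P(spam) = 0.5·0.3000 / (0.5·0.3000 + 0.15·0.7000) ≈ 0.5882
After 'pass': P(spam) = 0.5·0.5882 / (0.5·0.5882 + 0.85·0.4118) ≈ 0.4566
After 'flag': P(spam) = 0.5·0.4566 / (0.5·0.4566 + 0.15·0.5434) ≈ 0.7369
After 'flag': P(spam) = 0.5·0.7369 / (0.5·0.7369 + 0.15·0.2631) ≈ 0.9033
After 'flag': P(spam) = 0.5·0.9033 / (0.5·0.9033 + 0.15·0.0967) ≈ 0.9689
After 'pass': P(spam) = 0.5·0.9689 / (0.5·0.9689 + 0.85·0.0311) ≈ 0.9482

0.9482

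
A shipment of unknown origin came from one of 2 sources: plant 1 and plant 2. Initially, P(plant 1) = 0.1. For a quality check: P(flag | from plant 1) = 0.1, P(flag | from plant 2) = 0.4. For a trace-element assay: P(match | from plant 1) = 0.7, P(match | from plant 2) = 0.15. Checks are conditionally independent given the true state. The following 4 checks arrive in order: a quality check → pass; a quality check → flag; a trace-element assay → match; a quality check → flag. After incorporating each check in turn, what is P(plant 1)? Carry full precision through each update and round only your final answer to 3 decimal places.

0.046

After a quality check='pass': P(plant 1) = 0.9·0.1000 / (0.9·0.1000 + 0.6·0.9000) ≈ 0.1429
After a quality check='flag': P(plant 1) = 0.1·0.1429 / (0.1·0.1429 + 0.4·0.8571) ≈ 0.0400
After a trace-element assay='match': P(plant 1) = 0.7·0.0400 / (0.7·0.0400 + 0.15·0.9600) ≈ 0.1628
After a quality check='flag': P(plant 1) = 0.1·0.1628 / (0.1·0.1628 + 0.4·0.8372) ≈ 0.0464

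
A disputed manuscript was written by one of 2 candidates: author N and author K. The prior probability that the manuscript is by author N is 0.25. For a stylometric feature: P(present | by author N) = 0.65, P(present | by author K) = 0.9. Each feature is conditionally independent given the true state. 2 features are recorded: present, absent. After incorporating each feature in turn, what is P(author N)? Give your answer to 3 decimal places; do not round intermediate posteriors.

0.457

After 'present': P(author N) = 0.65·0.2500 / (0.65·0.2500 + 0.9·0.7500) ≈ 0.1940
After 'absent': P(author N) = 0.35·0.1940 / (0.35·0.1940 + 0.1·0.8060) ≈ 0.4573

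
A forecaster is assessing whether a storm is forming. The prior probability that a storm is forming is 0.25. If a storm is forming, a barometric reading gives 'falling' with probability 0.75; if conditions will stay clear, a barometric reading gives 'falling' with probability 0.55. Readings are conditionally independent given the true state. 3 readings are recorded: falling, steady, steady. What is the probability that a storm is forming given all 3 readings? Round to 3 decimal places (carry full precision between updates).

0.123

Apply Bayes' rule sequentially, carrying P(storm) forward.
After 'falling': P(storm) = 0.75·0.2500 / (0.75·0.2500 + 0.55·0.7500) ≈ 0.3125
After 'steady': P(storm) = 0.25·0.3125 / (0.25·0.3125 + 0.45·0.6875) ≈ 0.2016
After 'steady': P(storm) = 0.25·0.2016 / (0.25·0.2016 + 0.45·0.7984) ≈ 0.1230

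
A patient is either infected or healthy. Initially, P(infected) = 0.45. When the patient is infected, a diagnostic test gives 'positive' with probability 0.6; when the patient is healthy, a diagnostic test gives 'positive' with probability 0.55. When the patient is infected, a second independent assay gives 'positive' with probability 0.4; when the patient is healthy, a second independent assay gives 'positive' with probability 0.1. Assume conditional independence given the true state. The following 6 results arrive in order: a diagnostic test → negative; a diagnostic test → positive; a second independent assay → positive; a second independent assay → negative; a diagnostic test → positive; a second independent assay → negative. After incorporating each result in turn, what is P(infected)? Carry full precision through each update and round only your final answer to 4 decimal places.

After a diagnostic test='negative': P(infected) = 0.4·0.4500 / (0.4·0.4500 + 0.45·0.5500) ≈ 0.4211
After a diagnostic test='positive': P(infected) = 0.6·0.4211 / (0.6·0.4211 + 0.55·0.5789) ≈ 0.4424
After a second independent assay='positive': P(infected) = 0.4·0.4424 / (0.4·0.4424 + 0.1·0.5576) ≈ 0.7604
After a second independent assay='negative': P(infected) = 0.6·0.7604 / (0.6·0.7604 + 0.9·0.2396) ≈ 0.6790
After a diagnostic test='positive': P(infected) = 0.6·0.6790 / (0.6·0.6790 + 0.55·0.3210) ≈ 0.6977
After a second independent assay='negative': P(infected) = 0.6·0.6977 / (0.6·0.6977 + 0.9·0.3023) ≈ 0.6061

0.6061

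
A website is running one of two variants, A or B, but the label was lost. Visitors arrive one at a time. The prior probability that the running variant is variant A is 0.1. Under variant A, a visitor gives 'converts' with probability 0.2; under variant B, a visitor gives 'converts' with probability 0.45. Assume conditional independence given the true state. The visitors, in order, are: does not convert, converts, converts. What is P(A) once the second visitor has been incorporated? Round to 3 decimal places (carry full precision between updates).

After 'does not convert': P(A) = 0.8·0.1000 / (0.8·0.1000 + 0.55·0.9000) ≈ 0.1391
After 'converts': P(A) = 0.2·0.1391 / (0.2·0.1391 + 0.45·0.8609) ≈ 0.0670

0.067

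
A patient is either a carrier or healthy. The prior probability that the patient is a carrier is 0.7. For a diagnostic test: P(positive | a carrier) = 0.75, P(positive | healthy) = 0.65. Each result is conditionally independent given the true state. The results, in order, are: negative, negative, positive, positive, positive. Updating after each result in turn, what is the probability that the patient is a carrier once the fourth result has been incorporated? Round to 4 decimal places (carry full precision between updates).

After 'negative': P(carrier) = 0.25·0.7000 / (0.25·0.7000 + 0.35·0.3000) ≈ 0.6250
After 'negative': P(carrier) = 0.25·0.6250 / (0.25·0.6250 + 0.35·0.3750) ≈ 0.5435
After 'positive': P(carrier) = 0.75·0.5435 / (0.75·0.5435 + 0.65·0.4565) ≈ 0.5787
After 'positive': P(carrier) = 0.75·0.5787 / (0.75·0.5787 + 0.65·0.4213) ≈ 0.6131

0.6131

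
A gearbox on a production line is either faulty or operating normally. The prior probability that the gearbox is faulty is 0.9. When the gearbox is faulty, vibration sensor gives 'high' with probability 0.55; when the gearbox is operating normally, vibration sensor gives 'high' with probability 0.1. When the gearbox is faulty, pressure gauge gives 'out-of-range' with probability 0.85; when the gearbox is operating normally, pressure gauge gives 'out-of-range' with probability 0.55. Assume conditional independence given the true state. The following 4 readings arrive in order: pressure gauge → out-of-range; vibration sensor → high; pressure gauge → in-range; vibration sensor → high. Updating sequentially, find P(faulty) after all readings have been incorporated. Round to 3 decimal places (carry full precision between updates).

0.993

After pressure gauge='out-of-range': P(faulty) = 0.85·0.9000 / (0.85·0.9000 + 0.55·0.1000) ≈ 0.9329
After vibration sensor='high': P(faulty) = 0.55·0.9329 / (0.55·0.9329 + 0.1·0.0671) ≈ 0.9871
After pressure gauge='in-range': P(faulty) = 0.15·0.9871 / (0.15·0.9871 + 0.45·0.0129) ≈ 0.9623
After vibration sensor='high': P(faulty) = 0.55·0.9623 / (0.55·0.9623 + 0.1·0.0377) ≈ 0.9929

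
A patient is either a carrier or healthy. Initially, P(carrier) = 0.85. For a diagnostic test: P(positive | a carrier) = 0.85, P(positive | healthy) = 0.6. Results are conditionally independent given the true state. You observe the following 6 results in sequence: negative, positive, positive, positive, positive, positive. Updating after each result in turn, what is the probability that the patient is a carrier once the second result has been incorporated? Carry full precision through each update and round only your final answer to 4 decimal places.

0.7506

After 'negative': P(carrier) = 0.15·0.8500 / (0.15·0.8500 + 0.4·0.1500) ≈ 0.6800
After 'positive': P(carrier) = 0.85·0.6800 / (0.85·0.6800 + 0.6·0.3200) ≈ 0.7506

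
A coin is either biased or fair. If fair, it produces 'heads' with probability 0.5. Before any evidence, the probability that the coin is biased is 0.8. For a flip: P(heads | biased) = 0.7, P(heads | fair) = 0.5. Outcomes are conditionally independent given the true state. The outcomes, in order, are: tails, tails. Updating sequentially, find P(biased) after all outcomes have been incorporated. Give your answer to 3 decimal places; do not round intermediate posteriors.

0.590

After 'tails': P(biased) = 0.3·0.8000 / (0.3·0.8000 + 0.5·0.2000) ≈ 0.7059
After 'tails': P(biased) = 0.3·0.7059 / (0.3·0.7059 + 0.5·0.2941) ≈ 0.5902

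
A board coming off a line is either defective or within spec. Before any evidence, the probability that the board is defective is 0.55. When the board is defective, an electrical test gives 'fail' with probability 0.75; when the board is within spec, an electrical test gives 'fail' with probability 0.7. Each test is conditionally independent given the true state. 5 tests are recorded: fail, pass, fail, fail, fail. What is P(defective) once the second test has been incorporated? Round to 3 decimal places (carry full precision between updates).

0.522

After 'fail': P(defective) = 0.75·0.5500 / (0.75·0.5500 + 0.7·0.4500) ≈ 0.5670
After 'pass': P(defective) = 0.25·0.5670 / (0.25·0.5670 + 0.3·0.4330) ≈ 0.5218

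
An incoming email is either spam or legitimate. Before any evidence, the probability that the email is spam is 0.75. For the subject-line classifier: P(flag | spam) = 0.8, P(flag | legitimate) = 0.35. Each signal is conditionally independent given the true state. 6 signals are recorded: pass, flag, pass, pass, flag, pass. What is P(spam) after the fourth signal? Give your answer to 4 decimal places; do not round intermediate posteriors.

0.1665

Apply Bayes' rule sequentially, carrying P(spam) forward.
After 'pass': P(spam) = 0.2·0.7500 / (0.2·0.7500 + 0.65·0.2500) ≈ 0.4800
After 'flag': P(spam) = 0.8·0.4800 / (0.8·0.4800 + 0.35·0.5200) ≈ 0.6784
After 'pass': P(spam) = 0.2·0.6784 / (0.2·0.6784 + 0.65·0.3216) ≈ 0.3936
After 'pass': P(spam) = 0.2·0.3936 / (0.2·0.3936 + 0.65·0.6064) ≈ 0.1665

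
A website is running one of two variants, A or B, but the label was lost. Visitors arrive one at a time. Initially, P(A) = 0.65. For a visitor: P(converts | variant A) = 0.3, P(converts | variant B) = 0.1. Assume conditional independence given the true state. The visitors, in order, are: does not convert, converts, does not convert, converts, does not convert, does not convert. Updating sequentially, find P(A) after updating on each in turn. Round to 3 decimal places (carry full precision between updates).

After 'does not convert': P(A) = 0.7·0.6500 / (0.7·0.6500 + 0.9·0.3500) ≈ 0.5909
After 'converts': P(A) = 0.3·0.5909 / (0.3·0.5909 + 0.1·0.4091) ≈ 0.8125
After 'does not convert': P(A) = 0.7·0.8125 / (0.7·0.8125 + 0.9·0.1875) ≈ 0.7712
After 'converts': P(A) = 0.3·0.7712 / (0.3·0.7712 + 0.1·0.2288) ≈ 0.9100
After 'does not convert': P(A) = 0.7·0.9100 / (0.7·0.9100 + 0.9·0.0900) ≈ 0.8872
After 'does not convert': P(A) = 0.7·0.8872 / (0.7·0.8872 + 0.9·0.1128) ≈ 0.8595

0.859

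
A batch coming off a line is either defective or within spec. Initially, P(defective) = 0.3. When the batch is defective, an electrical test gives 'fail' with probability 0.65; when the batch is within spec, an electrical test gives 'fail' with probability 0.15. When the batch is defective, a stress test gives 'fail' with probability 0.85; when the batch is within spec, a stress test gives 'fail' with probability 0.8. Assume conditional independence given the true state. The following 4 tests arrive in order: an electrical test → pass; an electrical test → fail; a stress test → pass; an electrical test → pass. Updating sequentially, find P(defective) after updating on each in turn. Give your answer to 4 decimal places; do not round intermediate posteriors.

After an electrical test='pass': P(defective) = 0.35·0.3000 / (0.35·0.3000 + 0.85·0.7000) ≈ 0.1500
After an electrical test='fail': P(defective) = 0.65·0.1500 / (0.65·0.1500 + 0.15·0.8500) ≈ 0.4333
After a stress test='pass': P(defective) = 0.15·0.4333 / (0.15·0.4333 + 0.2·0.5667) ≈ 0.3645
After an electrical test='pass': P(defective) = 0.35·0.3645 / (0.35·0.3645 + 0.85·0.6355) ≈ 0.1910

0.1910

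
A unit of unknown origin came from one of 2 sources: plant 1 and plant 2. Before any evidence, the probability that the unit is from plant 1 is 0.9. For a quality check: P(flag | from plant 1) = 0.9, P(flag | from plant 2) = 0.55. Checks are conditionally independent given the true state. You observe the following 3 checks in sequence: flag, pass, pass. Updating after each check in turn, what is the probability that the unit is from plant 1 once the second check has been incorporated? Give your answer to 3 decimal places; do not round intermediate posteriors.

0.766

After 'flag': P(plant 1) = 0.9·0.9000 / (0.9·0.9000 + 0.55·0.1000) ≈ 0.9364
After 'pass': P(plant 1) = 0.1·0.9364 / (0.1·0.9364 + 0.45·0.0636) ≈ 0.7660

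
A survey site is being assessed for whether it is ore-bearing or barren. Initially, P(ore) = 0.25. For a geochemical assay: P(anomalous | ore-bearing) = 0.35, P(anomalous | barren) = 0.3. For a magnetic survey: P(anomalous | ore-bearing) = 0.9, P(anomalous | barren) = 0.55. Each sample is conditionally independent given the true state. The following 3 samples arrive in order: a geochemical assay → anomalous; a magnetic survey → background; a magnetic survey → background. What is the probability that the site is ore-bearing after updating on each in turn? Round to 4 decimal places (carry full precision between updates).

After a geochemical assay='anomalous': P(ore) = 0.35·0.2500 / (0.35·0.2500 + 0.3·0.7500) ≈ 0.2800
After a magnetic survey='background': P(ore) = 0.1·0.2800 / (0.1·0.2800 + 0.45·0.7200) ≈ 0.0795
After a magnetic survey='background': P(ore) = 0.1·0.0795 / (0.1·0.0795 + 0.45·0.9205) ≈ 0.0188

0.0188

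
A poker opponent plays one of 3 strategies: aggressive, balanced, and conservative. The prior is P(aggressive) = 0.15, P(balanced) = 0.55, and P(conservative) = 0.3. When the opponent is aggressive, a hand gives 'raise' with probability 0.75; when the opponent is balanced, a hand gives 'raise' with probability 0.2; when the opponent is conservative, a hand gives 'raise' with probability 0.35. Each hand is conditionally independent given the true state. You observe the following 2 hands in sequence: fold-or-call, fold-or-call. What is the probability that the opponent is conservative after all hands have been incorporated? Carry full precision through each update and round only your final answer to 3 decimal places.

After 'fold-or-call': normaliser = 0.25·0.1500 + 0.8·0.5500 + 0.65·0.3000; P(aggressive) ≈ 0.0558, P(balanced) ≈ 0.6543, P(conservative) ≈ 0.2900
After 'fold-or-call': normaliser = 0.25·0.0558 + 0.8·0.6543 + 0.65·0.2900; P(aggressive) ≈ 0.0192, P(balanced) ≈ 0.7211, P(conservative) ≈ 0.2597

0.260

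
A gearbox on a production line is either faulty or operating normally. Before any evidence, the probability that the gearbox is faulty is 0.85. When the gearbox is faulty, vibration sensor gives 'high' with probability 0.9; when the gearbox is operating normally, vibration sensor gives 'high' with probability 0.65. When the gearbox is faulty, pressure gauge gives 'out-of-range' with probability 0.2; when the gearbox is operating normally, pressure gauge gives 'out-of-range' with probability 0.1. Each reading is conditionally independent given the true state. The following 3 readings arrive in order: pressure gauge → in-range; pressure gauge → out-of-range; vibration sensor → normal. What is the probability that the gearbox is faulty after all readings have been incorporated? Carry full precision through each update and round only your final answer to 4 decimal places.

After pressure gauge='in-range': P(faulty) = 0.8·0.8500 / (0.8·0.8500 + 0.9·0.1500) ≈ 0.8344
After pressure gauge='out-of-range': P(faulty) = 0.2·0.8344 / (0.2·0.8344 + 0.1·0.1656) ≈ 0.9097
After vibration sensor='normal': P(faulty) = 0.1·0.9097 / (0.1·0.9097 + 0.35·0.0903) ≈ 0.7422

0.7422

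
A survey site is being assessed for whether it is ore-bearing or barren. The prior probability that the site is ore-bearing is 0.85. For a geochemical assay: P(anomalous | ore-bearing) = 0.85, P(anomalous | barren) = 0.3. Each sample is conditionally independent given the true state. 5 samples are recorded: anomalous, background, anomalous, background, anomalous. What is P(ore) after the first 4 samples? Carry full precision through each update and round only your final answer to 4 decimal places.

After 'anomalous': P(ore) = 0.85·0.8500 / (0.85·0.8500 + 0.3·0.1500) ≈ 0.9414
After 'background': P(ore) = 0.15·0.9414 / (0.15·0.9414 + 0.7·0.0586) ≈ 0.7748
After 'anomalous': P(ore) = 0.85·0.7748 / (0.85·0.7748 + 0.3·0.2252) ≈ 0.9070
After 'background': P(ore) = 0.15·0.9070 / (0.15·0.9070 + 0.7·0.0930) ≈ 0.6763

0.6763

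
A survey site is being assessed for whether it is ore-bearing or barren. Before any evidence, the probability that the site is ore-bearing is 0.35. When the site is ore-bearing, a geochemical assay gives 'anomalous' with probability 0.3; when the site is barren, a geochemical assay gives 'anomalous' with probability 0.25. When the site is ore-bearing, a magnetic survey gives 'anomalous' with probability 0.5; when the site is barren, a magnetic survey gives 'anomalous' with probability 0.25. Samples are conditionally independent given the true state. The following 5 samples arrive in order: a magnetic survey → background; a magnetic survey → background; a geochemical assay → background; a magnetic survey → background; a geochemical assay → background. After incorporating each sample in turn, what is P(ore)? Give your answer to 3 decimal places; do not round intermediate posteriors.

After a magnetic survey='background': P(ore) = 0.5·0.3500 / (0.5·0.3500 + 0.75·0.6500) ≈ 0.2642
After a magnetic survey='background': P(ore) = 0.5·0.2642 / (0.5·0.2642 + 0.75·0.7358) ≈ 0.1931
After a geochemical assay='background': P(ore) = 0.7·0.1931 / (0.7·0.1931 + 0.75·0.8069) ≈ 0.1826
After a magnetic survey='background': P(ore) = 0.5·0.1826 / (0.5·0.1826 + 0.75·0.8174) ≈ 0.1296
After a geochemical assay='background': P(ore) = 0.7·0.1296 / (0.7·0.1296 + 0.75·0.8704) ≈ 0.1220

0.122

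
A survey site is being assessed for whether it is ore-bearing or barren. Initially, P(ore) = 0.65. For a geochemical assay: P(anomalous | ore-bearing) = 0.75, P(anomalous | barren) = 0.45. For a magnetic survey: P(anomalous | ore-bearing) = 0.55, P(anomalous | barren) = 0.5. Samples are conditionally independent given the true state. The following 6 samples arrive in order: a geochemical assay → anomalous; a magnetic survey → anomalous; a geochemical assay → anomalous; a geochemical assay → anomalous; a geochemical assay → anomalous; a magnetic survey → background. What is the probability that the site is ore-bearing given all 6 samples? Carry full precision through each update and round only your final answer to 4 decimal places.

After a geochemical assay='anomalous': P(ore) = 0.75·0.6500 / (0.75·0.6500 + 0.45·0.3500) ≈ 0.7558
After a magnetic survey='anomalous': P(ore) = 0.55·0.7558 / (0.55·0.7558 + 0.5·0.2442) ≈ 0.7730
After a geochemical assay='anomalous': P(ore) = 0.75·0.7730 / (0.75·0.7730 + 0.45·0.2270) ≈ 0.8502
After a geochemical assay='anomalous': P(ore) = 0.75·0.8502 / (0.75·0.8502 + 0.45·0.1498) ≈ 0.9044
After a geochemical assay='anomalous': P(ore) = 0.75·0.9044 / (0.75·0.9044 + 0.45·0.0956) ≈ 0.9403
After a magnetic survey='background': P(ore) = 0.45·0.9403 / (0.45·0.9403 + 0.5·0.0597) ≈ 0.9342

0.9342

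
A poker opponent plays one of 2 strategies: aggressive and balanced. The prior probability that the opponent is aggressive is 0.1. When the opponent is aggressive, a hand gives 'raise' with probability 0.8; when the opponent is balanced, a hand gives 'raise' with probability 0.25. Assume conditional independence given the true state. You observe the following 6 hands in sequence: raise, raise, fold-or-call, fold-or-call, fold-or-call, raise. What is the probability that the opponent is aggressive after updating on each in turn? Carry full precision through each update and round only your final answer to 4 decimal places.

0.0646

After 'raise': P(aggressive) = 0.8·0.1000 / (0.8·0.1000 + 0.25·0.9000) ≈ 0.2623
After 'raise': P(aggressive) = 0.8·0.2623 / (0.8·0.2623 + 0.25·0.7377) ≈ 0.5322
After 'fold-or-call': P(aggressive) = 0.2·0.5322 / (0.2·0.5322 + 0.75·0.4678) ≈ 0.2328
After 'fold-or-call': P(aggressive) = 0.2·0.2328 / (0.2·0.2328 + 0.75·0.7672) ≈ 0.0749
After 'fold-or-call': P(aggressive) = 0.2·0.0749 / (0.2·0.0749 + 0.75·0.9251) ≈ 0.0211
After 'raise': P(aggressive) = 0.8·0.0211 / (0.8·0.0211 + 0.25·0.9789) ≈ 0.0646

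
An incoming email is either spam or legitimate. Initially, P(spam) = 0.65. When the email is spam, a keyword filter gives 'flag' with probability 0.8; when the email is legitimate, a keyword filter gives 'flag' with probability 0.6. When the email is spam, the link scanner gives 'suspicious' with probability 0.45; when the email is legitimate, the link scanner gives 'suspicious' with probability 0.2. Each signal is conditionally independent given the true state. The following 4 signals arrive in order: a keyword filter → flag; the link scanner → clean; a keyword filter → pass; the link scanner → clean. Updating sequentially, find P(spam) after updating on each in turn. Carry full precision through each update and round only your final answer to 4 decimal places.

Each posterior becomes the prior for the next update.
After a keyword filter='flag': P(spam) = 0.8·0.6500 / (0.8·0.6500 + 0.6·0.3500) ≈ 0.7123
After the link scanner='clean': P(spam) = 0.55·0.7123 / (0.55·0.7123 + 0.8·0.2877) ≈ 0.6300
After a keyword filter='pass': P(spam) = 0.2·0.6300 / (0.2·0.6300 + 0.4·0.3700) ≈ 0.4598
After the link scanner='clean': P(spam) = 0.55·0.4598 / (0.55·0.4598 + 0.8·0.5402) ≈ 0.3692

0.3692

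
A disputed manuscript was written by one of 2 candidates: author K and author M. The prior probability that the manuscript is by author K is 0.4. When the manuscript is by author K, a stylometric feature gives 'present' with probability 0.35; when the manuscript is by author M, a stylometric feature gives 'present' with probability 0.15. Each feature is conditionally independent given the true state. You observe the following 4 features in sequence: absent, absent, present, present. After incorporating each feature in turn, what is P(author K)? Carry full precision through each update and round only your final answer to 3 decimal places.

0.680

Each posterior becomes the prior for the next update.
After 'absent': P(author K) = 0.65·0.4000 / (0.65·0.4000 + 0.85·0.6000) ≈ 0.3377
After 'absent': P(author K) = 0.65·0.3377 / (0.65·0.3377 + 0.85·0.6623) ≈ 0.2805
After 'present': P(author K) = 0.35·0.2805 / (0.35·0.2805 + 0.15·0.7195) ≈ 0.4763
After 'present': P(author K) = 0.35·0.4763 / (0.35·0.4763 + 0.15·0.5237) ≈ 0.6797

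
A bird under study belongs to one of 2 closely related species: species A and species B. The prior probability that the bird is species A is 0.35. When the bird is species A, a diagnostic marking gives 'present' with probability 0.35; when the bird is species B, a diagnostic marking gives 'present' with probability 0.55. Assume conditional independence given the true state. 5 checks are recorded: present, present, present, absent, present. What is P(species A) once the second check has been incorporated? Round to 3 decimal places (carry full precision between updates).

0.179

After 'present': P(species A) = 0.35·0.3500 / (0.35·0.3500 + 0.55·0.6500) ≈ 0.2552
After 'present': P(species A) = 0.35·0.2552 / (0.35·0.2552 + 0.55·0.7448) ≈ 0.1790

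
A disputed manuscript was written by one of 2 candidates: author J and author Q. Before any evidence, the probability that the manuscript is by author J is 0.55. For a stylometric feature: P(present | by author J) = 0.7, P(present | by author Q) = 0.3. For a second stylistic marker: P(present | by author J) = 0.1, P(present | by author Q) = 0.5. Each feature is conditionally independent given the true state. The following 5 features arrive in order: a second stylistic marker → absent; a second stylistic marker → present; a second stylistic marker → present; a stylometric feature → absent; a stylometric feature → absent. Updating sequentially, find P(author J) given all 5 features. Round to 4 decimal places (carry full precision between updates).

0.0159

After a second stylistic marker='absent': P(author J) = 0.9·0.5500 / (0.9·0.5500 + 0.5·0.4500) ≈ 0.6875
After a second stylistic marker='present': P(author J) = 0.1·0.6875 / (0.1·0.6875 + 0.5·0.3125) ≈ 0.3056
After a second stylistic marker='present': P(author J) = 0.1·0.3056 / (0.1·0.3056 + 0.5·0.6944) ≈ 0.0809
After a stylometric feature='absent': P(author J) = 0.3·0.0809 / (0.3·0.0809 + 0.7·0.9191) ≈ 0.0363
After a stylometric feature='absent': P(author J) = 0.3·0.0363 / (0.3·0.0363 + 0.7·0.9637) ≈ 0.0159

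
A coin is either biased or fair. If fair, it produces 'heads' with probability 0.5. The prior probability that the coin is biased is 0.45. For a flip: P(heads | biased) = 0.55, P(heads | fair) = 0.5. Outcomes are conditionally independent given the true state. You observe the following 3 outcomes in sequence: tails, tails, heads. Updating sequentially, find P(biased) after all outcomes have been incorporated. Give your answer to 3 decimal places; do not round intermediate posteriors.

0.422

After 'tails': P(biased) = 0.45·0.4500 / (0.45·0.4500 + 0.5·0.5500) ≈ 0.4241
After 'tails': P(biased) = 0.45·0.4241 / (0.45·0.4241 + 0.5·0.5759) ≈ 0.3986
After 'heads': P(biased) = 0.55·0.3986 / (0.55·0.3986 + 0.5·0.6014) ≈ 0.4216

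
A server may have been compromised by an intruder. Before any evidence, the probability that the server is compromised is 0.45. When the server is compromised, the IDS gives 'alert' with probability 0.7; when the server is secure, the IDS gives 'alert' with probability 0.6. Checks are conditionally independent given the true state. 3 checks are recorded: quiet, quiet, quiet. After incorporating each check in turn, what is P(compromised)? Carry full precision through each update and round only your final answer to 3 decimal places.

0.257

After 'quiet': P(compromised) = 0.3·0.4500 / (0.3·0.4500 + 0.4·0.5500) ≈ 0.3803
After 'quiet': P(compromised) = 0.3·0.3803 / (0.3·0.3803 + 0.4·0.6197) ≈ 0.3152
After 'quiet': P(compromised) = 0.3·0.3152 / (0.3·0.3152 + 0.4·0.6848) ≈ 0.2566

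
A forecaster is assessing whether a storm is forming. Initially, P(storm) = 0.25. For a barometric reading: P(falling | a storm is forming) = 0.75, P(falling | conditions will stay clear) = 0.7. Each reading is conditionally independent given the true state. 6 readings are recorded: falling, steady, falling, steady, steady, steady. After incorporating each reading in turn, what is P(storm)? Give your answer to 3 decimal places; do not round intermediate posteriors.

0.156

After 'falling': P(storm) = 0.75·0.2500 / (0.75·0.2500 + 0.7·0.7500) ≈ 0.2632
After 'steady': P(storm) = 0.25·0.2632 / (0.25·0.2632 + 0.3·0.7368) ≈ 0.2294
After 'falling': P(storm) = 0.75·0.2294 / (0.75·0.2294 + 0.7·0.7706) ≈ 0.2418
After 'steady': P(storm) = 0.25·0.2418 / (0.25·0.2418 + 0.3·0.7582) ≈ 0.2099
After 'steady': P(storm) = 0.25·0.2099 / (0.25·0.2099 + 0.3·0.7901) ≈ 0.1813
After 'steady': P(storm) = 0.25·0.1813 / (0.25·0.1813 + 0.3·0.8187) ≈ 0.1558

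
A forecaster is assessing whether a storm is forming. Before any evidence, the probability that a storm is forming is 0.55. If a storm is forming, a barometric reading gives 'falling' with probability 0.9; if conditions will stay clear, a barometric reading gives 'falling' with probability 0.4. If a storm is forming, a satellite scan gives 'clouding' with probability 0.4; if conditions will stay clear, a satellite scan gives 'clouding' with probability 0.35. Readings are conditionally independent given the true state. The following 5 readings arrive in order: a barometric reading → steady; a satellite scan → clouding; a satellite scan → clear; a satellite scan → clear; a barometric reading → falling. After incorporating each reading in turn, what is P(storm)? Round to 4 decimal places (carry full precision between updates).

0.3086

After a barometric reading='steady': P(storm) = 0.1·0.5500 / (0.1·0.5500 + 0.6·0.4500) ≈ 0.1692
After a satellite scan='clouding': P(storm) = 0.4·0.1692 / (0.4·0.1692 + 0.35·0.8308) ≈ 0.1888
After a satellite scan='clear': P(storm) = 0.6·0.1888 / (0.6·0.1888 + 0.65·0.8112) ≈ 0.1769
After a satellite scan='clear': P(storm) = 0.6·0.1769 / (0.6·0.1769 + 0.65·0.8231) ≈ 0.1655
After a barometric reading='falling': P(storm) = 0.9·0.1655 / (0.9·0.1655 + 0.4·0.8345) ≈ 0.3086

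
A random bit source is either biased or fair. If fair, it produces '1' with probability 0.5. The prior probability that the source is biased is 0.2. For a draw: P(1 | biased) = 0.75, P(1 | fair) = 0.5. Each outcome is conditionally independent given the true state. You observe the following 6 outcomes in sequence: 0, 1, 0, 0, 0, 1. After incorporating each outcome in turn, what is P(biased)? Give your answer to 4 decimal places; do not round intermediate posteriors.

After '0': P(biased) = 0.25·0.2000 / (0.25·0.2000 + 0.5·0.8000) ≈ 0.1111
After '1': P(biased) = 0.75·0.1111 / (0.75·0.1111 + 0.5·0.8889) ≈ 0.1579
After '0': P(biased) = 0.25·0.1579 / (0.25·0.1579 + 0.5·0.8421) ≈ 0.0857
After '0': P(biased) = 0.25·0.0857 / (0.25·0.0857 + 0.5·0.9143) ≈ 0.0448
After '0': P(biased) = 0.25·0.0448 / (0.25·0.0448 + 0.5·0.9552) ≈ 0.0229
After '1': P(biased) = 0.75·0.0229 / (0.75·0.0229 + 0.5·0.9771) ≈ 0.0340

0.0340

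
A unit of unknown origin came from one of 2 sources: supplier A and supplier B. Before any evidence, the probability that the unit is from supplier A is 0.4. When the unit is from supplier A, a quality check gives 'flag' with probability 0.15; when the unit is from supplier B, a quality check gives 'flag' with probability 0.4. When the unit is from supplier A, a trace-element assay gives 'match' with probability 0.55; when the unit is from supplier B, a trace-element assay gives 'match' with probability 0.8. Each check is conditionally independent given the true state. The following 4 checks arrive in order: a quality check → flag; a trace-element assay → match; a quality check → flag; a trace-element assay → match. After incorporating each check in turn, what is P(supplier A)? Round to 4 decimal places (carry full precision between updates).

0.0424

After a quality check='flag': P(supplier A) = 0.15·0.4000 / (0.15·0.4000 + 0.4·0.6000) ≈ 0.2000
After a trace-element assay='match': P(supplier A) = 0.55·0.2000 / (0.55·0.2000 + 0.8·0.8000) ≈ 0.1467
After a quality check='flag': P(supplier A) = 0.15·0.1467 / (0.15·0.1467 + 0.4·0.8533) ≈ 0.0606
After a trace-element assay='match': P(supplier A) = 0.55·0.0606 / (0.55·0.0606 + 0.8·0.9394) ≈ 0.0424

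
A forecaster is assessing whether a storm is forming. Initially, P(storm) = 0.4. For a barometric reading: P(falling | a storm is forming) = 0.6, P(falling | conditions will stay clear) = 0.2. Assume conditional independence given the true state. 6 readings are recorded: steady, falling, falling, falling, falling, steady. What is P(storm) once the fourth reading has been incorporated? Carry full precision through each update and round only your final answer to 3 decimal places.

After 'steady': P(storm) = 0.4·0.4000 / (0.4·0.4000 + 0.8·0.6000) ≈ 0.2500
After 'falling': P(storm) = 0.6·0.2500 / (0.6·0.2500 + 0.2·0.7500) ≈ 0.5000
After 'falling': P(storm) = 0.6·0.5000 / (0.6·0.5000 + 0.2·0.5000) ≈ 0.7500
After 'falling': P(storm) = 0.6·0.7500 / (0.6·0.7500 + 0.2·0.2500) ≈ 0.9000

0.900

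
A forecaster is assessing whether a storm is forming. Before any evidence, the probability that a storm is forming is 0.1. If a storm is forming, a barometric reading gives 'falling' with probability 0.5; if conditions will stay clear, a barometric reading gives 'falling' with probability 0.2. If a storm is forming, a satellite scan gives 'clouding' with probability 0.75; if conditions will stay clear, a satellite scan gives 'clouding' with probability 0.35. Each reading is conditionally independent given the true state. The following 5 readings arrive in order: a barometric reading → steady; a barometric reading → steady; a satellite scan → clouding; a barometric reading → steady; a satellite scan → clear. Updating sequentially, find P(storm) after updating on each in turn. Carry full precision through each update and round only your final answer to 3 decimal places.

0.022

After a barometric reading='steady': P(storm) = 0.5·0.1000 / (0.5·0.1000 + 0.8·0.9000) ≈ 0.0649
After a barometric reading='steady': P(storm) = 0.5·0.0649 / (0.5·0.0649 + 0.8·0.9351) ≈ 0.0416
After a satellite scan='clouding': P(storm) = 0.75·0.0416 / (0.75·0.0416 + 0.35·0.9584) ≈ 0.0851
After a barometric reading='steady': P(storm) = 0.5·0.0851 / (0.5·0.0851 + 0.8·0.9149) ≈ 0.0549
After a satellite scan='clear': P(storm) = 0.25·0.0549 / (0.25·0.0549 + 0.65·0.9451) ≈ 0.0219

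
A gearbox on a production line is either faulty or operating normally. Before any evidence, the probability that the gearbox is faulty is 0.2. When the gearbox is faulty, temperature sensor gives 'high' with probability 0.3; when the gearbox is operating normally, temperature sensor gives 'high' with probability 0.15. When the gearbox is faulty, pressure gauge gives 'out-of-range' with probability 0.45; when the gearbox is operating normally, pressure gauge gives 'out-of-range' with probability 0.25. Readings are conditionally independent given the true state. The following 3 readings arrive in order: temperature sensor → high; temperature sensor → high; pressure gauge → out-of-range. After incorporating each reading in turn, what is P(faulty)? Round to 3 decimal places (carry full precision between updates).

After temperature sensor='high': P(faulty) = 0.3·0.2000 / (0.3·0.2000 + 0.15·0.8000) ≈ 0.3333
After temperature sensor='high': P(faulty) = 0.3·0.3333 / (0.3·0.3333 + 0.15·0.6667) ≈ 0.5000
After pressure gauge='out-of-range': P(faulty) = 0.45·0.5000 / (0.45·0.5000 + 0.25·0.5000) ≈ 0.6429

0.643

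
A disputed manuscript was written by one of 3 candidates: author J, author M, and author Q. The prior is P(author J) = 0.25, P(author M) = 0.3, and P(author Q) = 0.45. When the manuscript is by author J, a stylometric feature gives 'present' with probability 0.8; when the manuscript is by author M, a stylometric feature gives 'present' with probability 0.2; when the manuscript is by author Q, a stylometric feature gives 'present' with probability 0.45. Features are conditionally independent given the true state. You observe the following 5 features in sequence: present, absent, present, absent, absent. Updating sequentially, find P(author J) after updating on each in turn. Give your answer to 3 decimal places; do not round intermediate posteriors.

Each posterior becomes the prior for the next update.
After 'present': normaliser = 0.8·0.2500 + 0.2·0.3000 + 0.45·0.4500; P(author J) ≈ 0.4324, P(author M) ≈ 0.1297, P(author Q) ≈ 0.4378
After 'absent': normaliser = 0.2·0.4324 + 0.8·0.1297 + 0.55·0.4378; P(author J) ≈ 0.2006, P(author M) ≈ 0.2408, P(author Q) ≈ 0.5586
After 'present': normaliser = 0.8·0.2006 + 0.2·0.2408 + 0.45·0.5586; P(author J) ≈ 0.3489, P(author M) ≈ 0.1047, P(author Q) ≈ 0.5464
After 'absent': normaliser = 0.2·0.3489 + 0.8·0.1047 + 0.55·0.5464; P(author J) ≈ 0.1537, P(author M) ≈ 0.1844, P(author Q) ≈ 0.6619
After 'absent': normaliser = 0.2·0.1537 + 0.8·0.1844 + 0.55·0.6619; P(author J) ≈ 0.0567, P(author M) ≈ 0.2720, P(author Q) ≈ 0.6713

0.057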